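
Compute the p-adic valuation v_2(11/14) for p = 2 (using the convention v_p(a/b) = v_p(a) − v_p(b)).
v_2(11/14) = -1

Factor powers of 2 from the numerator and denominator of the reduced fraction: 11 = 2^0 · 11 and 14 = 2^1 · 7. Apply v_p(a/b) = v_p(a) − v_p(b): v_2(11/14) = 0 − 1 = -1.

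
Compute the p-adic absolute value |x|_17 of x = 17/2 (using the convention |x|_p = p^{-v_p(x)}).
|17/2|_17 = 1/17

Step 1 — compute v_17(x) by factoring powers of 17 out of the numerator and denominator: v_17(17/2) = 1. Step 2 — apply |x|_p = p^{-v_p(x)} = 17^{-1} = 1/17.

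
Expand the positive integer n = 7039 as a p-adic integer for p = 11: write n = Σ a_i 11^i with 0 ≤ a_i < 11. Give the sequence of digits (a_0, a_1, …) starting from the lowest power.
(a_0, a_1, …) = (10, 1, 3, 5)

Repeated division by 11 gives the digits low-to-high: 7039 = 10 + 1·11^1 + 3·11^2 + 5·11^3. Digit sequence: (10, 1, 3, 5).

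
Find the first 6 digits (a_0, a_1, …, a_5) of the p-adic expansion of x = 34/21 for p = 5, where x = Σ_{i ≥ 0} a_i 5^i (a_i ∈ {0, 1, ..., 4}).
(a_0, …, a_5) = (4, 0, 3, 2, 4, 1)

v_5(34/21) = 0 (numerator and denominator both coprime to 5), so x ∈ ℤ_5^×. Compute digits iteratively via a_i = x_i mod 5, x_{i+1} = (x_i − a_i)/5, with x_0 = x:
  x_0 = 34/21;  a_0 = 4;  x_1 = (x_0 − 4)/5 = -10/21
  x_1 = -10/21;  a_1 = 0;  x_2 = (x_1 − 0)/5 = -2/21
  x_2 = -2/21;  a_2 = 3;  x_3 = (x_2 − 3)/5 = -13/21
  x_3 = -13/21;  a_3 = 2;  x_4 = (x_3 − 2)/5 = -11/21
  x_4 = -11/21;  a_4 = 4;  x_5 = (x_4 − 4)/5 = -19/21
  x_5 = -19/21;  a_5 = 1;  x_6 = (x_5 − 1)/5 = -8/21
Digits: (4, 0, 3, 2, 4, 1).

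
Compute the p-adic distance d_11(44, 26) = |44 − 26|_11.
d_11(44, 26) = 1

Step 1 — x − y = 44 − 26 = 18. Step 2 — v_11(18) = 0 (factor: 18 = (11^0 · 18); the sign does not affect v_p). Step 3 — |x − y|_11 = 11^{0} = 1.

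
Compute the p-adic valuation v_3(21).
v_3(21) = 1

v_3(n) is the largest exponent k such that 3^k divides n. Factor out: 21 = 3^1 · 7. (Sign doesn't affect v_p.) So v_3(21) = 1.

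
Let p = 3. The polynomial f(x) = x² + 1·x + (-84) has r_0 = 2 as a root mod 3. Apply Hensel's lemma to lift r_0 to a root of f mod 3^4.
r_3 = 32 (mod 81)

Hensel: r_{i+1} = r_i − f(r_i)·(f′(r_i))^{-1} mod 3^{i+2}, f′(x) = 2x + 1. Iterate:
  r_0 = 2 (mod 3)
  r_1 = 5 (mod 9)
  r_2 = 5 (mod 27)
  r_3 = 32 (mod 81)
Final: r = 32 satisfies f(r) ≡ 0 mod 3^4.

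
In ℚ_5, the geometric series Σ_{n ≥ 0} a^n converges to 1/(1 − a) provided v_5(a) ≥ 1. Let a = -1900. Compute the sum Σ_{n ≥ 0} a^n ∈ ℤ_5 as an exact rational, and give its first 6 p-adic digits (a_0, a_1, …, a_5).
Σ a^n = 1/(1 − a) = 1/1901;  first 6 digits = (1, 0, 4, 4, 2, 4)

v_5(a) = 2 ≥ 1, so the series converges in ℤ_5 to 1/(1 − a) = 1/(1 − (-1900)) = 1/1901. Expand this rational in ℤ_5: compute digits iteratively via d_i = x_i mod 5, x_{i+1} = (x_i − d_i)/5. The first 6 digits are (1, 0, 4, 4, 2, 4).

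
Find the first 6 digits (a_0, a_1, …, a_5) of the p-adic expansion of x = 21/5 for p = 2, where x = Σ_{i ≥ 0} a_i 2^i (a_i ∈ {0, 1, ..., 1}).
(a_0, …, a_5) = (1, 0, 0, 0, 1, 0)

v_2(21/5) = 0 (numerator and denominator both coprime to 2), so x ∈ ℤ_2^×. Compute digits iteratively via a_i = x_i mod 2, x_{i+1} = (x_i − a_i)/2, with x_0 = x:
  x_0 = 21/5;  a_0 = 1;  x_1 = (x_0 − 1)/2 = 8/5
  x_1 = 8/5;  a_1 = 0;  x_2 = (x_1 − 0)/2 = 4/5
  x_2 = 4/5;  a_2 = 0;  x_3 = (x_2 − 0)/2 = 2/5
  x_3 = 2/5;  a_3 = 0;  x_4 = (x_3 − 0)/2 = 1/5
  x_4 = 1/5;  a_4 = 1;  x_5 = (x_4 − 1)/2 = -2/5
  x_5 = -2/5;  a_5 = 0;  x_6 = (x_5 − 0)/2 = -1/5
Digits: (1, 0, 0, 0, 1, 0).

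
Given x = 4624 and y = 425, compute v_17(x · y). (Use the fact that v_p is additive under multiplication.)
v_17(1965200) = 3

v_p(x) = 2 (factor: 4624 = 17^2 · 16); v_p(y) = 1 (factor: 425 = 17^1 · 25). Additivity: v_p(xy) = v_p(x) + v_p(y) = 2 + 1 = 3. (Direct check: xy = 1965200 = 17^3 · (400).)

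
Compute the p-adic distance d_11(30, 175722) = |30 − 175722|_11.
d_11(30, 175722) = 1/14641

Step 1 — x − y = 30 − 175722 = -175692. Step 2 — v_11(-175692) = 4 (factor: -175692 = −(11^4 · 12); the sign does not affect v_p). Step 3 — |x − y|_11 = 11^{-4} = 1/14641.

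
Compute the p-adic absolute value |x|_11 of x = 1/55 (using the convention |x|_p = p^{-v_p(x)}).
|1/55|_11 = 11

Step 1 — compute v_11(x) by factoring powers of 11 out of the numerator and denominator: v_11(1/55) = -1. Step 2 — apply |x|_p = p^{-v_p(x)} = 11^{1} = 11.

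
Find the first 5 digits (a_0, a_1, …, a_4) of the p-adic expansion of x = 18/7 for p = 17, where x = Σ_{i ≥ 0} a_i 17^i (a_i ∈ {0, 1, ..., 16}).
(a_0, …, a_4) = (5, 12, 9, 14, 4)

v_17(18/7) = 0 (numerator and denominator both coprime to 17), so x ∈ ℤ_17^×. Compute digits iteratively via a_i = x_i mod 17, x_{i+1} = (x_i − a_i)/17, with x_0 = x:
  x_0 = 18/7;  a_0 = 5;  x_1 = (x_0 − 5)/17 = -1/7
  x_1 = -1/7;  a_1 = 12;  x_2 = (x_1 − 12)/17 = -5/7
  x_2 = -5/7;  a_2 = 9;  x_3 = (x_2 − 9)/17 = -4/7
  x_3 = -4/7;  a_3 = 14;  x_4 = (x_3 − 14)/17 = -6/7
  x_4 = -6/7;  a_4 = 4;  x_5 = (x_4 − 4)/17 = -2/7
Digits: (5, 12, 9, 14, 4).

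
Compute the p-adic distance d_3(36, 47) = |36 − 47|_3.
d_3(36, 47) = 1

Step 1 — x − y = 36 − 47 = -11. Step 2 — v_3(-11) = 0 (factor: -11 = −(3^0 · 11); the sign does not affect v_p). Step 3 — |x − y|_3 = 3^{0} = 1.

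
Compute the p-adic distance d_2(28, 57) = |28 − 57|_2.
d_2(28, 57) = 1

Step 1 — x − y = 28 − 57 = -29. Step 2 — v_2(-29) = 0 (factor: -29 = −(2^0 · 29); the sign does not affect v_p). Step 3 — |x − y|_2 = 2^{0} = 1.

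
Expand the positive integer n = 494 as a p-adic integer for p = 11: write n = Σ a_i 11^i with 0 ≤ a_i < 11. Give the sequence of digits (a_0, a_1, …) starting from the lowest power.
(a_0, a_1, …) = (10, 0, 4)

Repeated division by 11 gives the digits low-to-high: 494 = 10 + 4·11^2. Digit sequence: (10, 0, 4).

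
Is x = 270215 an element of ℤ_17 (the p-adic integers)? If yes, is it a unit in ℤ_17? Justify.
x ∈ ℤ_17 but not a unit; v_17(x) = 3 > 0

ℤ_17 = {x ∈ ℚ_17 : v_17(x) ≥ 0} and ℤ_17^× = {x ∈ ℤ_17 : v_17(x) = 0}. Here v_17(270215) = v_17(num) − v_17(den) = 3; compare against these criteria.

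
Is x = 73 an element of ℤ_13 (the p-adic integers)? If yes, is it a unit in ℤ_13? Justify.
x ∈ ℤ_13^× (unit); v_13(x) = 0

ℤ_13 = {x ∈ ℚ_13 : v_13(x) ≥ 0} and ℤ_13^× = {x ∈ ℤ_13 : v_13(x) = 0}. Here v_13(73) = v_13(num) − v_13(den) = 0; compare against these criteria.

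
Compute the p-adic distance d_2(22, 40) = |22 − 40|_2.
d_2(22, 40) = 1/2

Step 1 — x − y = 22 − 40 = -18. Step 2 — v_2(-18) = 1 (factor: -18 = −(2^1 · 9); the sign does not affect v_p). Step 3 — |x − y|_2 = 2^{-1} = 1/2.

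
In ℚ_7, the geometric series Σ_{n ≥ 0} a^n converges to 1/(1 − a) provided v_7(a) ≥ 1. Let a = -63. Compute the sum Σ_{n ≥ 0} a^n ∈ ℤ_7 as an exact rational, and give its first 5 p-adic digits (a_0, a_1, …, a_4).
Σ a^n = 1/(1 − a) = 1/64;  first 5 digits = (1, 5, 2, 3, 4)

v_7(a) = 1 ≥ 1, so the series converges in ℤ_7 to 1/(1 − a) = 1/(1 − (-63)) = 1/64. Expand this rational in ℤ_7: compute digits iteratively via d_i = x_i mod 7, x_{i+1} = (x_i − d_i)/7. The first 5 digits are (1, 5, 2, 3, 4).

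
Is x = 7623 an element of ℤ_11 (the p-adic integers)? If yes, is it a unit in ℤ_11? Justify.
x ∈ ℤ_11 but not a unit; v_11(x) = 2 > 0

ℤ_11 = {x ∈ ℚ_11 : v_11(x) ≥ 0} and ℤ_11^× = {x ∈ ℤ_11 : v_11(x) = 0}. Here v_11(7623) = v_11(num) − v_11(den) = 2; compare against these criteria.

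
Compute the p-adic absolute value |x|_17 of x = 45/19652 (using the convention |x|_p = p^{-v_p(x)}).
|45/19652|_17 = 4913

Step 1 — compute v_17(x) by factoring powers of 17 out of the numerator and denominator: v_17(45/19652) = -3. Step 2 — apply |x|_p = p^{-v_p(x)} = 17^{3} = 4913.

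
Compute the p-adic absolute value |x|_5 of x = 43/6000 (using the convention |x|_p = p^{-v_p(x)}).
|43/6000|_5 = 125

Step 1 — compute v_5(x) by factoring powers of 5 out of the numerator and denominator: v_5(43/6000) = -3. Step 2 — apply |x|_p = p^{-v_p(x)} = 5^{3} = 125.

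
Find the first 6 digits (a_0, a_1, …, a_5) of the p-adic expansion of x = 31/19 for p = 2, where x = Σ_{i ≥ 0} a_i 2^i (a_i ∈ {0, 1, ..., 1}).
(a_0, …, a_5) = (1, 0, 1, 0, 0, 0)

v_2(31/19) = 0 (numerator and denominator both coprime to 2), so x ∈ ℤ_2^×. Compute digits iteratively via a_i = x_i mod 2, x_{i+1} = (x_i − a_i)/2, with x_0 = x:
  x_0 = 31/19;  a_0 = 1;  x_1 = (x_0 − 1)/2 = 6/19
  x_1 = 6/19;  a_1 = 0;  x_2 = (x_1 − 0)/2 = 3/19
  x_2 = 3/19;  a_2 = 1;  x_3 = (x_2 − 1)/2 = -8/19
  x_3 = -8/19;  a_3 = 0;  x_4 = (x_3 − 0)/2 = -4/19
  x_4 = -4/19;  a_4 = 0;  x_5 = (x_4 − 0)/2 = -2/19
  x_5 = -2/19;  a_5 = 0;  x_6 = (x_5 − 0)/2 = -1/19
Digits: (1, 0, 1, 0, 0, 0).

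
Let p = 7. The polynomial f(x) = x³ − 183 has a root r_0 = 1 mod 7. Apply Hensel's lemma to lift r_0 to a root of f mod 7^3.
r_2 = 78 (mod 343)

Hensel: r_{i+1} = r_i − f(r_i)/f′(r_i) mod 7^{i+2}, where f′(x) = 3x². Iterate:
  r_0 = 1 (mod 7)
  r_1 = 29 (mod 49)
  r_2 = 78 (mod 343)
Final: r = 78 with f(r) ≡ 0 mod 7^3.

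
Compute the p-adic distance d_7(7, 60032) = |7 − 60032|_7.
d_7(7, 60032) = 1/2401

Step 1 — x − y = 7 − 60032 = -60025. Step 2 — v_7(-60025) = 4 (factor: -60025 = −(7^4 · 25); the sign does not affect v_p). Step 3 — |x − y|_7 = 7^{-4} = 1/2401.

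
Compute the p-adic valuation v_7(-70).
v_7(-70) = 1

v_7(n) is the largest exponent k such that 7^k divides n. Factor out: -70 = -7^1 · 10. (Sign doesn't affect v_p.) So v_7(-70) = 1.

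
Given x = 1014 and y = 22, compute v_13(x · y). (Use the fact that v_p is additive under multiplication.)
v_13(22308) = 2

v_p(x) = 2 (factor: 1014 = 13^2 · 6); v_p(y) = 0 (factor: 22 = 13^0 · 22). Additivity: v_p(xy) = v_p(x) + v_p(y) = 2 + 0 = 2. (Direct check: xy = 22308 = 13^2 · (132).)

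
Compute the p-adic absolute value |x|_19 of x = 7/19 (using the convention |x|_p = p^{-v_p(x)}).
|7/19|_19 = 19

Step 1 — compute v_19(x) by factoring powers of 19 out of the numerator and denominator: v_19(7/19) = -1. Step 2 — apply |x|_p = p^{-v_p(x)} = 19^{1} = 19.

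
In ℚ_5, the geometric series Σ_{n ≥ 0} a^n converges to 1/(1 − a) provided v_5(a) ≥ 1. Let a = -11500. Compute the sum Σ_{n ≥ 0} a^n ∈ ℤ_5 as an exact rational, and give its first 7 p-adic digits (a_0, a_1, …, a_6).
Σ a^n = 1/(1 − a) = 1/11501;  first 7 digits = (1, 0, 0, 3, 1, 1, 3)

v_5(a) = 3 ≥ 1, so the series converges in ℤ_5 to 1/(1 − a) = 1/(1 − (-11500)) = 1/11501. Expand this rational in ℤ_5: compute digits iteratively via d_i = x_i mod 5, x_{i+1} = (x_i − d_i)/5. The first 7 digits are (1, 0, 0, 3, 1, 1, 3).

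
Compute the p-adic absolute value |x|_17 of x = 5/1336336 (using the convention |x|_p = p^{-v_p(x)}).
|5/1336336|_17 = 83521

Step 1 — compute v_17(x) by factoring powers of 17 out of the numerator and denominator: v_17(5/1336336) = -4. Step 2 — apply |x|_p = p^{-v_p(x)} = 17^{4} = 83521.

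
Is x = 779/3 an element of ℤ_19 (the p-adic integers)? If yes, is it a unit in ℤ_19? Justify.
x ∈ ℤ_19 but not a unit; v_19(x) = 1 > 0

ℤ_19 = {x ∈ ℚ_19 : v_19(x) ≥ 0} and ℤ_19^× = {x ∈ ℤ_19 : v_19(x) = 0}. Here v_19(779/3) = v_19(num) − v_19(den) = 1; compare against these criteria.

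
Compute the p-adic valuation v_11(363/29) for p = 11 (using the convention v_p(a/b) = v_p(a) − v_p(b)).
v_11(363/29) = 2

Factor powers of 11 from the numerator and denominator of the reduced fraction: 363 = 11^2 · 3 and 29 = 11^0 · 29. Apply v_p(a/b) = v_p(a) − v_p(b): v_11(363/29) = 2 − 0 = 2.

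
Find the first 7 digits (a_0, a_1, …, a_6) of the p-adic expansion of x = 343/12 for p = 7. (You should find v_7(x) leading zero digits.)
(a_0, …, a_6) = (0, 0, 0, 3, 6, 2, 6)

v_7(343/12) = 3, so a_0 = ... = a_2 = 0. Factor out: x = 7^3 · u with u = 1/12 a unit in ℤ_7. Expand u iteratively via a_{v+i} = u_i mod 7, u_{i+1} = (u_i − a_{v+i})/7:
  u_0 = 1/12;  a_3 = 3;  u_1 = (u_0 − 3)/7 = -5/12
  u_1 = -5/12;  a_4 = 6;  u_2 = (u_1 − 6)/7 = -11/12
  u_2 = -11/12;  a_5 = 2;  u_3 = (u_2 − 2)/7 = -5/12
  u_3 = -5/12;  a_6 = 6;  u_4 = (u_3 − 6)/7 = -11/12
Digits: (0, 0, 0, 3, 6, 2, 6).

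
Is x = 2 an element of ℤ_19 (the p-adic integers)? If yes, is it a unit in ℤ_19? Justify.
x ∈ ℤ_19^× (unit); v_19(x) = 0

ℤ_19 = {x ∈ ℚ_19 : v_19(x) ≥ 0} and ℤ_19^× = {x ∈ ℤ_19 : v_19(x) = 0}. Here v_19(2) = v_19(num) − v_19(den) = 0; compare against these criteria.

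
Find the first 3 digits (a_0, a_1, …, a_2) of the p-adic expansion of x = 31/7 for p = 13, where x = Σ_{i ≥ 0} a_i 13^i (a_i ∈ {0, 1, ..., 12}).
(a_0, …, a_2) = (10, 7, 5)

v_13(31/7) = 0 (numerator and denominator both coprime to 13), so x ∈ ℤ_13^×. Compute digits iteratively via a_i = x_i mod 13, x_{i+1} = (x_i − a_i)/13, with x_0 = x:
  x_0 = 31/7;  a_0 = 10;  x_1 = (x_0 − 10)/13 = -3/7
  x_1 = -3/7;  a_1 = 7;  x_2 = (x_1 − 7)/13 = -4/7
  x_2 = -4/7;  a_2 = 5;  x_3 = (x_2 − 5)/13 = -3/7
Digits: (10, 7, 5).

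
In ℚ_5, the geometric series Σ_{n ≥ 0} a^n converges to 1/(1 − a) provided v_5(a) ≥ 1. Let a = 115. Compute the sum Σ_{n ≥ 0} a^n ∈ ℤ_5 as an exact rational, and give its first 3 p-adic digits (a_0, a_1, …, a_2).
Σ a^n = 1/(1 − a) = -1/114;  first 3 digits = (1, 3, 3)

v_5(a) = 1 ≥ 1, so the series converges in ℤ_5 to 1/(1 − a) = 1/(1 − 115) = -1/114. Expand this rational in ℤ_5: compute digits iteratively via d_i = x_i mod 5, x_{i+1} = (x_i − d_i)/5. The first 3 digits are (1, 3, 3).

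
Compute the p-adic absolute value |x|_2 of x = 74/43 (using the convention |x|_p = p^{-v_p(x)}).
|74/43|_2 = 1/2

Step 1 — compute v_2(x) by factoring powers of 2 out of the numerator and denominator: v_2(74/43) = 1. Step 2 — apply |x|_p = p^{-v_p(x)} = 2^{-1} = 1/2.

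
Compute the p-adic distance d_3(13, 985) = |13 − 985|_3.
d_3(13, 985) = 1/243

Step 1 — x − y = 13 − 985 = -972. Step 2 — v_3(-972) = 5 (factor: -972 = −(3^5 · 4); the sign does not affect v_p). Step 3 — |x − y|_3 = 3^{-5} = 1/243.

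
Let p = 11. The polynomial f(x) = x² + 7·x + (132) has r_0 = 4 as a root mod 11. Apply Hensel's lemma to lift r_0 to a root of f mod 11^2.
r_1 = 81 (mod 121)

Hensel: r_{i+1} = r_i − f(r_i)·(f′(r_i))^{-1} mod 11^{i+2}, f′(x) = 2x + 7. Iterate:
  r_0 = 4 (mod 11)
  r_1 = 81 (mod 121)
Final: r = 81 satisfies f(r) ≡ 0 mod 11^2.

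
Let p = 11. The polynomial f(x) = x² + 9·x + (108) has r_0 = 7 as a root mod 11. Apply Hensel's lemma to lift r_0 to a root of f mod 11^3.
r_2 = 150 (mod 1331)

Hensel: r_{i+1} = r_i − f(r_i)·(f′(r_i))^{-1} mod 11^{i+2}, f′(x) = 2x + 9. Iterate:
  r_0 = 7 (mod 11)
  r_1 = 29 (mod 121)
  r_2 = 150 (mod 1331)
Final: r = 150 satisfies f(r) ≡ 0 mod 11^3.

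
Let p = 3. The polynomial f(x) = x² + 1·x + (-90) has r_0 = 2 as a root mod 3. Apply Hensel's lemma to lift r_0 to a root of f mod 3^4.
r_3 = 71 (mod 81)

Hensel: r_{i+1} = r_i − f(r_i)·(f′(r_i))^{-1} mod 3^{i+2}, f′(x) = 2x + 1. Iterate:
  r_0 = 2 (mod 3)
  r_1 = 8 (mod 9)
  r_2 = 17 (mod 27)
  r_3 = 71 (mod 81)
Final: r = 71 satisfies f(r) ≡ 0 mod 3^4.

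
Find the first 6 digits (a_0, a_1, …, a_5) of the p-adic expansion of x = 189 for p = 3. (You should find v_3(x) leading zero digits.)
(a_0, …, a_5) = (0, 0, 0, 1, 2, 0)

v_3(189) = 3, so a_0 = ... = a_2 = 0. Factor out: x = 3^3 · u with u = 7 a unit in ℤ_3. Expand u iteratively via a_{v+i} = u_i mod 3, u_{i+1} = (u_i − a_{v+i})/3:
  u_0 = 7;  a_3 = 1;  u_1 = (u_0 − 1)/3 = 2
  u_1 = 2;  a_4 = 2;  u_2 = (u_1 − 2)/3 = 0
  u_2 = 0;  a_5 = 0;  u_3 = (u_2 − 0)/3 = 0
Digits: (0, 0, 0, 1, 2, 0).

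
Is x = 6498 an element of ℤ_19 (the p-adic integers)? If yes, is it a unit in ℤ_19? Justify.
x ∈ ℤ_19 but not a unit; v_19(x) = 2 > 0

ℤ_19 = {x ∈ ℚ_19 : v_19(x) ≥ 0} and ℤ_19^× = {x ∈ ℤ_19 : v_19(x) = 0}. Here v_19(6498) = v_19(num) − v_19(den) = 2; compare against these criteria.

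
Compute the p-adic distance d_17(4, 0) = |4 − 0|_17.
d_17(4, 0) = 1

Step 1 — x − y = 4 − 0 = 4. Step 2 — v_17(4) = 0 (factor: 4 = (17^0 · 4); the sign does not affect v_p). Step 3 — |x − y|_17 = 17^{0} = 1.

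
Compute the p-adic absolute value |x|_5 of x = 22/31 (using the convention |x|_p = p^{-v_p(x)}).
|22/31|_5 = 1

Step 1 — compute v_5(x) by factoring powers of 5 out of the numerator and denominator: v_5(22/31) = 0. Step 2 — apply |x|_p = p^{-v_p(x)} = 5^{0} = 1.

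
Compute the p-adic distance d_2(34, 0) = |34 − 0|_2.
d_2(34, 0) = 1/2

Step 1 — x − y = 34 − 0 = 34. Step 2 — v_2(34) = 1 (factor: 34 = (2^1 · 17); the sign does not affect v_p). Step 3 — |x − y|_2 = 2^{-1} = 1/2.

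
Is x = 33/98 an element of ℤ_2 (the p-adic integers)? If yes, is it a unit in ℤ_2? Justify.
x ∉ ℤ_2 (v_2(x) = -1 < 0)

ℤ_2 = {x ∈ ℚ_2 : v_2(x) ≥ 0} and ℤ_2^× = {x ∈ ℤ_2 : v_2(x) = 0}. Here v_2(33/98) = v_2(num) − v_2(den) = -1; compare against these criteria.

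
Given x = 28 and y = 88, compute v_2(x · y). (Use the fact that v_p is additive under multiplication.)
v_2(2464) = 5

v_p(x) = 2 (factor: 28 = 2^2 · 7); v_p(y) = 3 (factor: 88 = 2^3 · 11). Additivity: v_p(xy) = v_p(x) + v_p(y) = 2 + 3 = 5. (Direct check: xy = 2464 = 2^5 · (77).)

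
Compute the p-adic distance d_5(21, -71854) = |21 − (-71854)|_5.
d_5(21, -71854) = 1/3125

Step 1 — x − y = 21 − (-71854) = 71875. Step 2 — v_5(71875) = 5 (factor: 71875 = (5^5 · 23); the sign does not affect v_p). Step 3 — |x − y|_5 = 5^{-5} = 1/3125.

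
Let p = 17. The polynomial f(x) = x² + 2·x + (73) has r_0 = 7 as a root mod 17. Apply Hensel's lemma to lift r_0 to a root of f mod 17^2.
r_1 = 143 (mod 289)

Hensel: r_{i+1} = r_i − f(r_i)·(f′(r_i))^{-1} mod 17^{i+2}, f′(x) = 2x + 2. Iterate:
  r_0 = 7 (mod 17)
  r_1 = 143 (mod 289)
Final: r = 143 satisfies f(r) ≡ 0 mod 17^2.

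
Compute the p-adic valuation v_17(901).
v_17(901) = 1

v_17(n) is the largest exponent k such that 17^k divides n. Factor out: 901 = 17^1 · 53. (Sign doesn't affect v_p.) So v_17(901) = 1.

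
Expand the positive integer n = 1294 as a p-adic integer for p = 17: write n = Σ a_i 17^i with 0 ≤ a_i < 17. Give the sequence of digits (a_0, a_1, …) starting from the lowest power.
(a_0, a_1, …) = (2, 8, 4)

Repeated division by 17 gives the digits low-to-high: 1294 = 2 + 8·17^1 + 4·17^2. Digit sequence: (2, 8, 4).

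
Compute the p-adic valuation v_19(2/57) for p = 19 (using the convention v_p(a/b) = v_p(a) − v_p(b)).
v_19(2/57) = -1

Factor powers of 19 from the numerator and denominator of the reduced fraction: 2 = 19^0 · 2 and 57 = 19^1 · 3. Apply v_p(a/b) = v_p(a) − v_p(b): v_19(2/57) = 0 − 1 = -1.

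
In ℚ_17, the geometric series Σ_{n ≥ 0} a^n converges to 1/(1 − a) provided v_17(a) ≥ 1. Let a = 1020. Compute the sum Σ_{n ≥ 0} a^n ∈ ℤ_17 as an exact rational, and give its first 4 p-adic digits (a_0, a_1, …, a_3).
Σ a^n = 1/(1 − a) = -1/1019;  first 4 digits = (1, 9, 16, 5)

v_17(a) = 1 ≥ 1, so the series converges in ℤ_17 to 1/(1 − a) = 1/(1 − 1020) = -1/1019. Expand this rational in ℤ_17: compute digits iteratively via d_i = x_i mod 17, x_{i+1} = (x_i − d_i)/17. The first 4 digits are (1, 9, 16, 5).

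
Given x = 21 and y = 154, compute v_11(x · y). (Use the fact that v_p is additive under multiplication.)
v_11(3234) = 1

v_p(x) = 0 (factor: 21 = 11^0 · 21); v_p(y) = 1 (factor: 154 = 11^1 · 14). Additivity: v_p(xy) = v_p(x) + v_p(y) = 0 + 1 = 1. (Direct check: xy = 3234 = 11^1 · (294).)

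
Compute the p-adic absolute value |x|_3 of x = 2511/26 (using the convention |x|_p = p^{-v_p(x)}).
|2511/26|_3 = 1/81

Step 1 — compute v_3(x) by factoring powers of 3 out of the numerator and denominator: v_3(2511/26) = 4. Step 2 — apply |x|_p = p^{-v_p(x)} = 3^{-4} = 1/81.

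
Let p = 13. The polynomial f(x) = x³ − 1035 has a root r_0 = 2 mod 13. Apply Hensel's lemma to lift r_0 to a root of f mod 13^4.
r_3 = 21790 (mod 28561)

Hensel: r_{i+1} = r_i − f(r_i)/f′(r_i) mod 13^{i+2}, where f′(x) = 3x². Iterate:
  r_0 = 2 (mod 13)
  r_1 = 158 (mod 169)
  r_2 = 2017 (mod 2197)
  r_3 = 21790 (mod 28561)
Final: r = 21790 with f(r) ≡ 0 mod 13^4.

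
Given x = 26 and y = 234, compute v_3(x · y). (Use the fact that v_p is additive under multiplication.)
v_3(6084) = 2

v_p(x) = 0 (factor: 26 = 3^0 · 26); v_p(y) = 2 (factor: 234 = 3^2 · 26). Additivity: v_p(xy) = v_p(x) + v_p(y) = 0 + 2 = 2. (Direct check: xy = 6084 = 3^2 · (676).)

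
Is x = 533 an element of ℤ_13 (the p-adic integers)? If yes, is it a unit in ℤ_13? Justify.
x ∈ ℤ_13 but not a unit; v_13(x) = 1 > 0

ℤ_13 = {x ∈ ℚ_13 : v_13(x) ≥ 0} and ℤ_13^× = {x ∈ ℤ_13 : v_13(x) = 0}. Here v_13(533) = v_13(num) − v_13(den) = 1; compare against these criteria.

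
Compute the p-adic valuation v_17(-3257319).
v_17(-3257319) = 4

v_17(n) is the largest exponent k such that 17^k divides n. Factor out: -3257319 = -17^4 · 39. (Sign doesn't affect v_p.) So v_17(-3257319) = 4.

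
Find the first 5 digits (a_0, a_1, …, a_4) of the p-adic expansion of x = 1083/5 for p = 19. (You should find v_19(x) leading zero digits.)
(a_0, …, a_4) = (0, 0, 12, 7, 11)

v_19(1083/5) = 2, so a_0 = ... = a_1 = 0. Factor out: x = 19^2 · u with u = 3/5 a unit in ℤ_19. Expand u iteratively via a_{v+i} = u_i mod 19, u_{i+1} = (u_i − a_{v+i})/19:
  u_0 = 3/5;  a_2 = 12;  u_1 = (u_0 − 12)/19 = -3/5
  u_1 = -3/5;  a_3 = 7;  u_2 = (u_1 − 7)/19 = -2/5
  u_2 = -2/5;  a_4 = 11;  u_3 = (u_2 − 11)/19 = -3/5
Digits: (0, 0, 12, 7, 11).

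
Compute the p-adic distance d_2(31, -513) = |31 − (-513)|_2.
d_2(31, -513) = 1/32

Step 1 — x − y = 31 − (-513) = 544. Step 2 — v_2(544) = 5 (factor: 544 = (2^5 · 17); the sign does not affect v_p). Step 3 — |x − y|_2 = 2^{-5} = 1/32.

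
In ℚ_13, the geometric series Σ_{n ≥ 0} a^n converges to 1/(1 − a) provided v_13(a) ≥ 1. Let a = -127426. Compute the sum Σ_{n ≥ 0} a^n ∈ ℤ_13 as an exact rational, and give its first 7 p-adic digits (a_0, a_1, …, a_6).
Σ a^n = 1/(1 − a) = 1/127427;  first 7 digits = (1, 0, 0, 7, 8, 12, 9)

v_13(a) = 3 ≥ 1, so the series converges in ℤ_13 to 1/(1 − a) = 1/(1 − (-127426)) = 1/127427. Expand this rational in ℤ_13: compute digits iteratively via d_i = x_i mod 13, x_{i+1} = (x_i − d_i)/13. The first 7 digits are (1, 0, 0, 7, 8, 12, 9).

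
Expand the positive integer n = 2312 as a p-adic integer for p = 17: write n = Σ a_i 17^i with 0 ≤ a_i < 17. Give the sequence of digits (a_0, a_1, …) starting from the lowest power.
(a_0, a_1, …) = (0, 0, 8)

Repeated division by 17 gives the digits low-to-high: 2312 = 8·17^2. Digit sequence: (0, 0, 8).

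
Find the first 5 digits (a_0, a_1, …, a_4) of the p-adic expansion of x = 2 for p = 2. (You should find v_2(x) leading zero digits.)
(a_0, …, a_4) = (0, 1, 0, 0, 0)

v_2(2) = 1, so a_0 = ... = a_0 = 0. Factor out: x = 2^1 · u with u = 1 a unit in ℤ_2. Expand u iteratively via a_{v+i} = u_i mod 2, u_{i+1} = (u_i − a_{v+i})/2:
  u_0 = 1;  a_1 = 1;  u_1 = (u_0 − 1)/2 = 0
  u_1 = 0;  a_2 = 0;  u_2 = (u_1 − 0)/2 = 0
  u_2 = 0;  a_3 = 0;  u_3 = (u_2 − 0)/2 = 0
  u_3 = 0;  a_4 = 0;  u_4 = (u_3 − 0)/2 = 0
Digits: (0, 1, 0, 0, 0).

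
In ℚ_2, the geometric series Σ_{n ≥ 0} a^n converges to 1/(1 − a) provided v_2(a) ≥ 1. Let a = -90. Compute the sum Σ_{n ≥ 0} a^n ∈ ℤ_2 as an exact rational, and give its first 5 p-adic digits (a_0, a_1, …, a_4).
Σ a^n = 1/(1 − a) = 1/91;  first 5 digits = (1, 1, 0, 0, 1)

v_2(a) = 1 ≥ 1, so the series converges in ℤ_2 to 1/(1 − a) = 1/(1 − (-90)) = 1/91. Expand this rational in ℤ_2: compute digits iteratively via d_i = x_i mod 2, x_{i+1} = (x_i − d_i)/2. The first 5 digits are (1, 1, 0, 0, 1).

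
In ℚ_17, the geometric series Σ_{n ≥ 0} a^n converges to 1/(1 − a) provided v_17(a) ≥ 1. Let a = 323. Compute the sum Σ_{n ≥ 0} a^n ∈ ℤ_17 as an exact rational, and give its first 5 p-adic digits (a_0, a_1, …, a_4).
Σ a^n = 1/(1 − a) = -1/322;  first 5 digits = (1, 2, 5, 12, 12)

v_17(a) = 1 ≥ 1, so the series converges in ℤ_17 to 1/(1 − a) = 1/(1 − 323) = -1/322. Expand this rational in ℤ_17: compute digits iteratively via d_i = x_i mod 17, x_{i+1} = (x_i − d_i)/17. The first 5 digits are (1, 2, 5, 12, 12).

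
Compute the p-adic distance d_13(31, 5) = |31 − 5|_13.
d_13(31, 5) = 1/13

Step 1 — x − y = 31 − 5 = 26. Step 2 — v_13(26) = 1 (factor: 26 = (13^1 · 2); the sign does not affect v_p). Step 3 — |x − y|_13 = 13^{-1} = 1/13.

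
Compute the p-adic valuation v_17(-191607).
v_17(-191607) = 3

v_17(n) is the largest exponent k such that 17^k divides n. Factor out: -191607 = -17^3 · 39. (Sign doesn't affect v_p.) So v_17(-191607) = 3.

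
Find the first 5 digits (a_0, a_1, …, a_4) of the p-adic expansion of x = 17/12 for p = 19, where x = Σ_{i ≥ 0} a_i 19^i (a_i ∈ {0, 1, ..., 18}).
(a_0, …, a_4) = (3, 11, 1, 11, 1)

v_19(17/12) = 0 (numerator and denominator both coprime to 19), so x ∈ ℤ_19^×. Compute digits iteratively via a_i = x_i mod 19, x_{i+1} = (x_i − a_i)/19, with x_0 = x:
  x_0 = 17/12;  a_0 = 3;  x_1 = (x_0 − 3)/19 = -1/12
  x_1 = -1/12;  a_1 = 11;  x_2 = (x_1 − 11)/19 = -7/12
  x_2 = -7/12;  a_2 = 1;  x_3 = (x_2 − 1)/19 = -1/12
  x_3 = -1/12;  a_3 = 11;  x_4 = (x_3 − 11)/19 = -7/12
  x_4 = -7/12;  a_4 = 1;  x_5 = (x_4 − 1)/19 = -1/12
Digits: (3, 11, 1, 11, 1).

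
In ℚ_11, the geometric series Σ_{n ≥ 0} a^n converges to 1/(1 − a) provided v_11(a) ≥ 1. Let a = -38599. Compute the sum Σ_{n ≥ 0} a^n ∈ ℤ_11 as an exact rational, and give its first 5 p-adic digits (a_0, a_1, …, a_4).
Σ a^n = 1/(1 − a) = 1/38600;  first 5 digits = (1, 0, 0, 4, 8)

v_11(a) = 3 ≥ 1, so the series converges in ℤ_11 to 1/(1 − a) = 1/(1 − (-38599)) = 1/38600. Expand this rational in ℤ_11: compute digits iteratively via d_i = x_i mod 11, x_{i+1} = (x_i − d_i)/11. The first 5 digits are (1, 0, 0, 4, 8).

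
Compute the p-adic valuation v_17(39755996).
v_17(39755996) = 5

v_17(n) is the largest exponent k such that 17^k divides n. Factor out: 39755996 = 17^5 · 28. (Sign doesn't affect v_p.) So v_17(39755996) = 5.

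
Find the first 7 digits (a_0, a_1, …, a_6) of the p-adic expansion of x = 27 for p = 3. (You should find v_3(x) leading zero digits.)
(a_0, …, a_6) = (0, 0, 0, 1, 0, 0, 0)

v_3(27) = 3, so a_0 = ... = a_2 = 0. Factor out: x = 3^3 · u with u = 1 a unit in ℤ_3. Expand u iteratively via a_{v+i} = u_i mod 3, u_{i+1} = (u_i − a_{v+i})/3:
  u_0 = 1;  a_3 = 1;  u_1 = (u_0 − 1)/3 = 0
  u_1 = 0;  a_4 = 0;  u_2 = (u_1 − 0)/3 = 0
  u_2 = 0;  a_5 = 0;  u_3 = (u_2 − 0)/3 = 0
  u_3 = 0;  a_6 = 0;  u_4 = (u_3 − 0)/3 = 0
Digits: (0, 0, 0, 1, 0, 0, 0).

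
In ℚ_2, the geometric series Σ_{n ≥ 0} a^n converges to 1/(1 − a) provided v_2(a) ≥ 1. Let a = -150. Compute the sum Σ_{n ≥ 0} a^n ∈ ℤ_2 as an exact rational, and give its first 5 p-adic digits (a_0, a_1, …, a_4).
Σ a^n = 1/(1 − a) = 1/151;  first 5 digits = (1, 1, 1, 0, 0)

v_2(a) = 1 ≥ 1, so the series converges in ℤ_2 to 1/(1 − a) = 1/(1 − (-150)) = 1/151. Expand this rational in ℤ_2: compute digits iteratively via d_i = x_i mod 2, x_{i+1} = (x_i − d_i)/2. The first 5 digits are (1, 1, 1, 0, 0).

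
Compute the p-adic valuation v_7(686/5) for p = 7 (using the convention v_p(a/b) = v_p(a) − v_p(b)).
v_7(686/5) = 3

Factor powers of 7 from the numerator and denominator of the reduced fraction: 686 = 7^3 · 2 and 5 = 7^0 · 5. Apply v_p(a/b) = v_p(a) − v_p(b): v_7(686/5) = 3 − 0 = 3.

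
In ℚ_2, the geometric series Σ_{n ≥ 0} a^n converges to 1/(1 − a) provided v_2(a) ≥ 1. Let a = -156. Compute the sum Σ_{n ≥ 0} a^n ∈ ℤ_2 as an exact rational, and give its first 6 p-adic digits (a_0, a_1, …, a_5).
Σ a^n = 1/(1 − a) = 1/157;  first 6 digits = (1, 0, 1, 0, 1, 1)

v_2(a) = 2 ≥ 1, so the series converges in ℤ_2 to 1/(1 − a) = 1/(1 − (-156)) = 1/157. Expand this rational in ℤ_2: compute digits iteratively via d_i = x_i mod 2, x_{i+1} = (x_i − d_i)/2. The first 6 digits are (1, 0, 1, 0, 1, 1).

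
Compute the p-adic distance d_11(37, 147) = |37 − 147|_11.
d_11(37, 147) = 1/11

Step 1 — x − y = 37 − 147 = -110. Step 2 — v_11(-110) = 1 (factor: -110 = −(11^1 · 10); the sign does not affect v_p). Step 3 — |x − y|_11 = 11^{-1} = 1/11.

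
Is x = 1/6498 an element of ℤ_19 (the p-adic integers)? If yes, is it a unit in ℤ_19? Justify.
x ∉ ℤ_19 (v_19(x) = -2 < 0)

ℤ_19 = {x ∈ ℚ_19 : v_19(x) ≥ 0} and ℤ_19^× = {x ∈ ℤ_19 : v_19(x) = 0}. Here v_19(1/6498) = v_19(num) − v_19(den) = -2; compare against these criteria.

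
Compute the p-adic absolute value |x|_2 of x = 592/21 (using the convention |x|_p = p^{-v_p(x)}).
|592/21|_2 = 1/16

Step 1 — compute v_2(x) by factoring powers of 2 out of the numerator and denominator: v_2(592/21) = 4. Step 2 — apply |x|_p = p^{-v_p(x)} = 2^{-4} = 1/16.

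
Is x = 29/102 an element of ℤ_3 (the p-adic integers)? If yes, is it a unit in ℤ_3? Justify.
x ∉ ℤ_3 (v_3(x) = -1 < 0)

ℤ_3 = {x ∈ ℚ_3 : v_3(x) ≥ 0} and ℤ_3^× = {x ∈ ℤ_3 : v_3(x) = 0}. Here v_3(29/102) = v_3(num) − v_3(den) = -1; compare against these criteria.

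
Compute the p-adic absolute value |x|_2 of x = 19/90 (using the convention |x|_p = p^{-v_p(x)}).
|19/90|_2 = 2

Step 1 — compute v_2(x) by factoring powers of 2 out of the numerator and denominator: v_2(19/90) = -1. Step 2 — apply |x|_p = p^{-v_p(x)} = 2^{1} = 2.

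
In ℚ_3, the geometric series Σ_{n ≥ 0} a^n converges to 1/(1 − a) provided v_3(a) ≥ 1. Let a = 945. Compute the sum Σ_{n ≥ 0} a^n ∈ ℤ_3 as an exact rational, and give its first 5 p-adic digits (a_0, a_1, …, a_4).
Σ a^n = 1/(1 − a) = -1/944;  first 5 digits = (1, 0, 0, 2, 2)

v_3(a) = 3 ≥ 1, so the series converges in ℤ_3 to 1/(1 − a) = 1/(1 − 945) = -1/944. Expand this rational in ℤ_3: compute digits iteratively via d_i = x_i mod 3, x_{i+1} = (x_i − d_i)/3. The first 5 digits are (1, 0, 0, 2, 2).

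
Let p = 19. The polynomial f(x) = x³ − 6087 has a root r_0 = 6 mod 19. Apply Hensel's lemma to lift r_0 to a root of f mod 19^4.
r_3 = 128085 (mod 130321)

Hensel: r_{i+1} = r_i − f(r_i)/f′(r_i) mod 19^{i+2}, where f′(x) = 3x². Iterate:
  r_0 = 6 (mod 19)
  r_1 = 291 (mod 361)
  r_2 = 4623 (mod 6859)
  r_3 = 128085 (mod 130321)
Final: r = 128085 with f(r) ≡ 0 mod 19^4.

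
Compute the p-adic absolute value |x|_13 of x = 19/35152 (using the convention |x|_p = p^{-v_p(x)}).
|19/35152|_13 = 2197

Step 1 — compute v_13(x) by factoring powers of 13 out of the numerator and denominator: v_13(19/35152) = -3. Step 2 — apply |x|_p = p^{-v_p(x)} = 13^{3} = 2197.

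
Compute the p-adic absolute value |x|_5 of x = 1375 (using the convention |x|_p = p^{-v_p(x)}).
|1375|_5 = 1/125

Step 1 — compute v_5(x) by factoring powers of 5 out of the numerator and denominator: v_5(1375) = 3. Step 2 — apply |x|_p = p^{-v_p(x)} = 5^{-3} = 1/125.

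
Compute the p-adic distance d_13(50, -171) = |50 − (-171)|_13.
d_13(50, -171) = 1/13

Step 1 — x − y = 50 − (-171) = 221. Step 2 — v_13(221) = 1 (factor: 221 = (13^1 · 17); the sign does not affect v_p). Step 3 — |x − y|_13 = 13^{-1} = 1/13.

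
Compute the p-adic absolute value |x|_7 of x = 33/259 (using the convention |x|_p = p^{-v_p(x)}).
|33/259|_7 = 7

Step 1 — compute v_7(x) by factoring powers of 7 out of the numerator and denominator: v_7(33/259) = -1. Step 2 — apply |x|_p = p^{-v_p(x)} = 7^{1} = 7.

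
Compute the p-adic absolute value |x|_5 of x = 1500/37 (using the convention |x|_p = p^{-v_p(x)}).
|1500/37|_5 = 1/125

Step 1 — compute v_5(x) by factoring powers of 5 out of the numerator and denominator: v_5(1500/37) = 3. Step 2 — apply |x|_p = p^{-v_p(x)} = 5^{-3} = 1/125.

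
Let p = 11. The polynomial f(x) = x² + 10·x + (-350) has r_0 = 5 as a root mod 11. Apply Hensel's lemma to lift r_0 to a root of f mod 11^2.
r_1 = 49 (mod 121)

Hensel: r_{i+1} = r_i − f(r_i)·(f′(r_i))^{-1} mod 11^{i+2}, f′(x) = 2x + 10. Iterate:
  r_0 = 5 (mod 11)
  r_1 = 49 (mod 121)
Final: r = 49 satisfies f(r) ≡ 0 mod 11^2.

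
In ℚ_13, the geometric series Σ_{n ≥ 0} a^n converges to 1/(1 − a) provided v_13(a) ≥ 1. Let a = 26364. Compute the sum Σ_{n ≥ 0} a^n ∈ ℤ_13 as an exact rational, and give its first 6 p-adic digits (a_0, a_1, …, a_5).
Σ a^n = 1/(1 − a) = -1/26363;  first 6 digits = (1, 0, 0, 12, 0, 0)

v_13(a) = 3 ≥ 1, so the series converges in ℤ_13 to 1/(1 − a) = 1/(1 − 26364) = -1/26363. Expand this rational in ℤ_13: compute digits iteratively via d_i = x_i mod 13, x_{i+1} = (x_i − d_i)/13. The first 6 digits are (1, 0, 0, 12, 0, 0).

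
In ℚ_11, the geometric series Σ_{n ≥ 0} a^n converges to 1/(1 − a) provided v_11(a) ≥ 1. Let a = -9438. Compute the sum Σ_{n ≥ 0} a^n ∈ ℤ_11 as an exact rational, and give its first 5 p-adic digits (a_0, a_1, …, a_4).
Σ a^n = 1/(1 − a) = 1/9439;  first 5 digits = (1, 0, 10, 3, 0)

v_11(a) = 2 ≥ 1, so the series converges in ℤ_11 to 1/(1 − a) = 1/(1 − (-9438)) = 1/9439. Expand this rational in ℤ_11: compute digits iteratively via d_i = x_i mod 11, x_{i+1} = (x_i − d_i)/11. The first 5 digits are (1, 0, 10, 3, 0).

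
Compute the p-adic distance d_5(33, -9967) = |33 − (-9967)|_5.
d_5(33, -9967) = 1/625

Step 1 — x − y = 33 − (-9967) = 10000. Step 2 — v_5(10000) = 4 (factor: 10000 = (5^4 · 16); the sign does not affect v_p). Step 3 — |x − y|_5 = 5^{-4} = 1/625.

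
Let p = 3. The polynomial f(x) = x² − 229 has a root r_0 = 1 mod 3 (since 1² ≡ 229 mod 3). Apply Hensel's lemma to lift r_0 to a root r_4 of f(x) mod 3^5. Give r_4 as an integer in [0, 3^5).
r_4 = 205 (mod 243)

Hensel's recurrence: r_{i+1} = r_i − f(r_i)·(f′(r_i))^{-1} mod 3^{i+2}, with f′(x) = 2x. Iterate:
  r_0 = 1 (mod 3)
  r_1 = 7 (mod 9)
  r_2 = 16 (mod 27)
  r_3 = 43 (mod 81)
  r_4 = 205 (mod 243)
Final: r_4 = 205, and one checks f(r_4) ≡ 0 mod 3^5.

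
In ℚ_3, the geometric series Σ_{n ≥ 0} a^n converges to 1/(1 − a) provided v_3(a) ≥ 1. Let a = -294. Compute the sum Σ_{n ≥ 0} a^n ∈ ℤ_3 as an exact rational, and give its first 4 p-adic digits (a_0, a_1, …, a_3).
Σ a^n = 1/(1 − a) = 1/295;  first 4 digits = (1, 1, 1, 2)

v_3(a) = 1 ≥ 1, so the series converges in ℤ_3 to 1/(1 − a) = 1/(1 − (-294)) = 1/295. Expand this rational in ℤ_3: compute digits iteratively via d_i = x_i mod 3, x_{i+1} = (x_i − d_i)/3. The first 4 digits are (1, 1, 1, 2).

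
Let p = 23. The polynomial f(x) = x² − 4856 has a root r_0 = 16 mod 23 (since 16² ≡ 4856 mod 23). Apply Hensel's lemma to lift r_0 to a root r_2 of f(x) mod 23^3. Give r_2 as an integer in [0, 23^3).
r_2 = 821 (mod 12167)

Hensel's recurrence: r_{i+1} = r_i − f(r_i)·(f′(r_i))^{-1} mod 23^{i+2}, with f′(x) = 2x. Iterate:
  r_0 = 16 (mod 23)
  r_1 = 292 (mod 529)
  r_2 = 821 (mod 12167)
Final: r_2 = 821, and one checks f(r_2) ≡ 0 mod 23^3.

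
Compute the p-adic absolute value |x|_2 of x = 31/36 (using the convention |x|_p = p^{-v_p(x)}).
|31/36|_2 = 4

Step 1 — compute v_2(x) by factoring powers of 2 out of the numerator and denominator: v_2(31/36) = -2. Step 2 — apply |x|_p = p^{-v_p(x)} = 2^{2} = 4.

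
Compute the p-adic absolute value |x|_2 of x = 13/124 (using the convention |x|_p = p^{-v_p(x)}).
|13/124|_2 = 4

Step 1 — compute v_2(x) by factoring powers of 2 out of the numerator and denominator: v_2(13/124) = -2. Step 2 — apply |x|_p = p^{-v_p(x)} = 2^{2} = 4.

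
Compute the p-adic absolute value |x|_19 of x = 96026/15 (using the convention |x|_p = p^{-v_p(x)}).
|96026/15|_19 = 1/6859

Step 1 — compute v_19(x) by factoring powers of 19 out of the numerator and denominator: v_19(96026/15) = 3. Step 2 — apply |x|_p = p^{-v_p(x)} = 19^{-3} = 1/6859.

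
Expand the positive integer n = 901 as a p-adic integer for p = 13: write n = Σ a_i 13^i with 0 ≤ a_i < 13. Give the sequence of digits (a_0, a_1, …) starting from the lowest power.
(a_0, a_1, …) = (4, 4, 5)

Repeated division by 13 gives the digits low-to-high: 901 = 4 + 4·13^1 + 5·13^2. Digit sequence: (4, 4, 5).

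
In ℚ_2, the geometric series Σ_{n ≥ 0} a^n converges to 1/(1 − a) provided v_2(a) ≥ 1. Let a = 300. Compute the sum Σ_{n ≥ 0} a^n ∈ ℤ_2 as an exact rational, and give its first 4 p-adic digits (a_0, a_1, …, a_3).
Σ a^n = 1/(1 − a) = -1/299;  first 4 digits = (1, 0, 1, 1)

v_2(a) = 2 ≥ 1, so the series converges in ℤ_2 to 1/(1 − a) = 1/(1 − 300) = -1/299. Expand this rational in ℤ_2: compute digits iteratively via d_i = x_i mod 2, x_{i+1} = (x_i − d_i)/2. The first 4 digits are (1, 0, 1, 1).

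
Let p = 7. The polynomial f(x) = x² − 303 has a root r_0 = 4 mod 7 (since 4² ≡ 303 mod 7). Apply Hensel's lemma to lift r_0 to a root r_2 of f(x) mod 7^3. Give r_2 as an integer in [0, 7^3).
r_2 = 291 (mod 343)

Hensel's recurrence: r_{i+1} = r_i − f(r_i)·(f′(r_i))^{-1} mod 7^{i+2}, with f′(x) = 2x. Iterate:
  r_0 = 4 (mod 7)
  r_1 = 46 (mod 49)
  r_2 = 291 (mod 343)
Final: r_2 = 291, and one checks f(r_2) ≡ 0 mod 7^3.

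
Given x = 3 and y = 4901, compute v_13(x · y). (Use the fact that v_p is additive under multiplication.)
v_13(14703) = 2

v_p(x) = 0 (factor: 3 = 13^0 · 3); v_p(y) = 2 (factor: 4901 = 13^2 · 29). Additivity: v_p(xy) = v_p(x) + v_p(y) = 0 + 2 = 2. (Direct check: xy = 14703 = 13^2 · (87).)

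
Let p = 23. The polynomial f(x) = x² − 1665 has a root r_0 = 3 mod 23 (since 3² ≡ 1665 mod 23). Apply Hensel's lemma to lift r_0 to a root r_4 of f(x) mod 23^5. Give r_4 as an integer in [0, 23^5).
r_4 = 1995138 (mod 6436343)

Hensel's recurrence: r_{i+1} = r_i − f(r_i)·(f′(r_i))^{-1} mod 23^{i+2}, with f′(x) = 2x. Iterate:
  r_0 = 3 (mod 23)
  r_1 = 279 (mod 529)
  r_2 = 11917 (mod 12167)
  r_3 = 36251 (mod 279841)
  r_4 = 1995138 (mod 6436343)
Final: r_4 = 1995138, and one checks f(r_4) ≡ 0 mod 23^5.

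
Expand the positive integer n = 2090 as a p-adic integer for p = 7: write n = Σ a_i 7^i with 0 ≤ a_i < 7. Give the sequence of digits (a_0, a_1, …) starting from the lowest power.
(a_0, a_1, …) = (4, 4, 0, 6)

Repeated division by 7 gives the digits low-to-high: 2090 = 4 + 4·7^1 + 6·7^3. Digit sequence: (4, 4, 0, 6).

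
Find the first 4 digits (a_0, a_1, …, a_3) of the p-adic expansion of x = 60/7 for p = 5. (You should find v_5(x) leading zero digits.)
(a_0, …, a_3) = (0, 1, 3, 3)

v_5(60/7) = 1, so a_0 = ... = a_0 = 0. Factor out: x = 5^1 · u with u = 12/7 a unit in ℤ_5. Expand u iteratively via a_{v+i} = u_i mod 5, u_{i+1} = (u_i − a_{v+i})/5:
  u_0 = 12/7;  a_1 = 1;  u_1 = (u_0 − 1)/5 = 1/7
  u_1 = 1/7;  a_2 = 3;  u_2 = (u_1 − 3)/5 = -4/7
  u_2 = -4/7;  a_3 = 3;  u_3 = (u_2 − 3)/5 = -5/7
Digits: (0, 1, 3, 3).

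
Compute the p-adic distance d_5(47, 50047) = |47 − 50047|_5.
d_5(47, 50047) = 1/3125

Step 1 — x − y = 47 − 50047 = -50000. Step 2 — v_5(-50000) = 5 (factor: -50000 = −(5^5 · 16); the sign does not affect v_p). Step 3 — |x − y|_5 = 5^{-5} = 1/3125.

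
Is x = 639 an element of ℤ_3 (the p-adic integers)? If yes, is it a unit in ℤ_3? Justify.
x ∈ ℤ_3 but not a unit; v_3(x) = 2 > 0

ℤ_3 = {x ∈ ℚ_3 : v_3(x) ≥ 0} and ℤ_3^× = {x ∈ ℤ_3 : v_3(x) = 0}. Here v_3(639) = v_3(num) − v_3(den) = 2; compare against these criteria.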